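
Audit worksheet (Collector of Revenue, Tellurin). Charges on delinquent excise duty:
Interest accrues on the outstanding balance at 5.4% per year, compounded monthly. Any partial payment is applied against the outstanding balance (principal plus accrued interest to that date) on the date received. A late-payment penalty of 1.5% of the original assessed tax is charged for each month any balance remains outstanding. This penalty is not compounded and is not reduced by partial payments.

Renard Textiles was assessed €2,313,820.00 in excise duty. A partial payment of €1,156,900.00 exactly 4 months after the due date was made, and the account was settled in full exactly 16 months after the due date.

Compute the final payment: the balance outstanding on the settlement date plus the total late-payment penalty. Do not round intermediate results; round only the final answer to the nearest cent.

Monthly rate = 5.4% ÷ 12 = 0.45%
Balance at month 4: €2,313,820.0000 × (1 + 0.0045)^4 = €2,355,750.7335…
After €1,156,900.00 payment: €2,355,750.7335… − €1,156,900.00 = €1,198,850.7335…
Balance at month 16: €1,198,850.7335… × (1 + 0.0045)^12 = €1,265,215.2161…
Penalty: 16 × 1.5% × €2,313,820.00 = €555,316.80
Final settlement = outstanding balance + penalty = €1,265,215.2161… + €555,316.80 = €1,820,532.02

€1,820,532.02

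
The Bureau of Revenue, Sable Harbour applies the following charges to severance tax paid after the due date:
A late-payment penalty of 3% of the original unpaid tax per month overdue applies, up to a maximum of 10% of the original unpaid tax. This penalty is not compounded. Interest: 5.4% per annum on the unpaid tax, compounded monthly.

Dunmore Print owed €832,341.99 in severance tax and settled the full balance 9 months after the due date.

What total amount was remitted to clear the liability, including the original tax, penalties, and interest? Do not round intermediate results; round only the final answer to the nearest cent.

Penalty (uncapped): 9 × 3% × €832,341.99 = €224,732.34…; cap = 10% × €832,341.99 = €83,234.20… → penalty = €83,234.20…
Interest (5.4%/yr ÷ 12 = 0.45%/month): €832,341.99 × ((1 + 0.0045)^9 − 1) = €34,323.0423…
Total = €832,341.99 + €83,234.1990 + €34,323.0423… = €949,899.23

€949,899.23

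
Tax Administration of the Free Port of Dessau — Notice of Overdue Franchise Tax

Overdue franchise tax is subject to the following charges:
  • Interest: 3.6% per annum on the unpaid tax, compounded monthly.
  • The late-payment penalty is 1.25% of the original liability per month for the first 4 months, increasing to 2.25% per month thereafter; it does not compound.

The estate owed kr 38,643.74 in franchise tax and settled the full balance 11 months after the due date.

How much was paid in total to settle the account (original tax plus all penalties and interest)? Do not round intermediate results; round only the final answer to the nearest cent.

Penalty, months 1–4: 4 × 1.25% × kr 38,643.74 = kr 1,932.19…
Penalty, months 5–11: 7 × 2.25% × kr 38,643.74 = kr 6,086.39…
Interest (3.6%/yr ÷ 12 = 0.3%/month): kr 38,643.74 × ((1 + 0.003)^11 − 1) = kr 1,294.5453…
Total = kr 38,643.74 + kr 8,018.5761… + kr 1,294.5453… = kr 47,956.86

kr 47,956.86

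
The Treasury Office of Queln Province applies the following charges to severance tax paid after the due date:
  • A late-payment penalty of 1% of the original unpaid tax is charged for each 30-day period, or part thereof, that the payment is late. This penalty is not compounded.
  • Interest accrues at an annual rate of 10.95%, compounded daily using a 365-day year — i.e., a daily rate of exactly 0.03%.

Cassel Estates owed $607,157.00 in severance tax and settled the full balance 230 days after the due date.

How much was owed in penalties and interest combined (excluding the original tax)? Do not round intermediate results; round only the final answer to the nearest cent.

Penalty periods: ⌈230/30⌉ = 8; penalty = 8 × 1% × $607,157.00 = $48,572.56
Interest: $607,157.00 × ((1 + 0.0003)^230 − 1) = $607,157.00 × 0.07142512… = $43,366.2628…
Penalties + interest = $48,572.5600 + $43,366.2628… = $91,938.82

$91,938.82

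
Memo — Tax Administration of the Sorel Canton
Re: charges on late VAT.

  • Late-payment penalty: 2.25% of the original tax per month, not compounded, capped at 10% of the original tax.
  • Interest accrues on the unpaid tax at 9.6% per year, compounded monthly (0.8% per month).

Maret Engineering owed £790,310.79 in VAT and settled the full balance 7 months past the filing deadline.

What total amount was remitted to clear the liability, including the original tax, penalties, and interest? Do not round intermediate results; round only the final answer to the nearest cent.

£914,675.73

Penalty (uncapped): 7 × 2.25% × £790,310.79 = £124,473.95…; cap = 10% × £790,310.79 = £79,031.08… → penalty = £79,031.08…
Interest: £790,310.79 × ((1 + 0.008)^7 − 1) = £790,310.79 × 0.0573621… = £45,333.8582…
Total = £790,310.79 + £79,031.0790 + £45,333.8582… = £914,675.73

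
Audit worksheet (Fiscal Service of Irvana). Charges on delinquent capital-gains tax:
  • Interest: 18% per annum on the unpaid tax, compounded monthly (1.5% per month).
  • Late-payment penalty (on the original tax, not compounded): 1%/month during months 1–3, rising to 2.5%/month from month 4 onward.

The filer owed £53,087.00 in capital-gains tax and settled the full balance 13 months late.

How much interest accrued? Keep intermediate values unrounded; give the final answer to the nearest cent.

£11,336.86

Interest: £53,087.00 × ((1 + 0.015)^13 − 1) = £53,087.00 × 0.2135524… = £11,336.8586…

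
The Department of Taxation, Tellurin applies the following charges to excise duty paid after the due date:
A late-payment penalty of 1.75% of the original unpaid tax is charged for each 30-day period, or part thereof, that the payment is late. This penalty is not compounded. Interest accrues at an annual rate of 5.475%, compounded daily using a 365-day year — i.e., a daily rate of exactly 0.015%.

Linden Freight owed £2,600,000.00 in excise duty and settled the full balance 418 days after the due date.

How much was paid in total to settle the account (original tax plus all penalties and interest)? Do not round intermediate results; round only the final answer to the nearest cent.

£3,405,226.17

Penalty periods: ⌈418/30⌉ = 14; penalty = 14 × 1.75% × £2,600,000.00 = £637,000.00
Interest: £2,600,000.00 × ((1 + 0.00015)^418 − 1) = £2,600,000.00 × 0.06470237… = £168,226.1693…
Total = £2,600,000.00 + £637,000.0000 + £168,226.1693… = £3,405,226.17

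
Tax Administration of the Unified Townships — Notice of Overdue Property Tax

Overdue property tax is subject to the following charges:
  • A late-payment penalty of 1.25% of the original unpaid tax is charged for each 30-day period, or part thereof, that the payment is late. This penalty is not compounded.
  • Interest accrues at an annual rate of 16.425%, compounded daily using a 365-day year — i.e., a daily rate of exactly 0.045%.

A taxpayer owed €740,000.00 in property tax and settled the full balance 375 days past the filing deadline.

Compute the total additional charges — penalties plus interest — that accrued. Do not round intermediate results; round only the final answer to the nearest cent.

Penalty periods: ⌈375/30⌉ = 13; penalty = 13 × 1.25% × €740,000.00 = €120,250.00
Interest: €740,000.00 × ((1 + 0.00045)^375 − 1) = €740,000.00 × 0.18377921… = €135,996.6168…
Penalties + interest = €120,250.0000 + €135,996.6168… = €256,246.62

€256,246.62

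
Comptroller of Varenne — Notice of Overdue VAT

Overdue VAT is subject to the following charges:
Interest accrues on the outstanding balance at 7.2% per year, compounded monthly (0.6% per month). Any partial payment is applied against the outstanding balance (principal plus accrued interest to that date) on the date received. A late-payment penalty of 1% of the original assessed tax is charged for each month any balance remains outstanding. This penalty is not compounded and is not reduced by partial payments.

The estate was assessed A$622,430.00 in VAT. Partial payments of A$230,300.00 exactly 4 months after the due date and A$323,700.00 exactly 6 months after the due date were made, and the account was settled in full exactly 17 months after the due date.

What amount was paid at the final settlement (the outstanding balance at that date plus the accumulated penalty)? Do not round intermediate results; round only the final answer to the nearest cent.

Balance at month 4: A$622,430.0000 × (1 + 0.006)^4 = A$637,503.3035…
After A$230,300.00 payment: A$637,503.3035… − A$230,300.00 = A$407,203.3035…
Balance at month 6: A$407,203.3035… × (1 + 0.006)^2 = A$412,104.4024…
After A$323,700.00 payment: A$412,104.4024… − A$323,700.00 = A$88,404.4024…
Balance at month 17: A$88,404.4024… × (1 + 0.006)^11 = A$94,417.3226…
Penalty: 17 × 1% × A$622,430.00 = A$105,813.10
Final settlement = outstanding balance + penalty = A$94,417.3226… + A$105,813.10 = A$200,230.42

A$200,230.42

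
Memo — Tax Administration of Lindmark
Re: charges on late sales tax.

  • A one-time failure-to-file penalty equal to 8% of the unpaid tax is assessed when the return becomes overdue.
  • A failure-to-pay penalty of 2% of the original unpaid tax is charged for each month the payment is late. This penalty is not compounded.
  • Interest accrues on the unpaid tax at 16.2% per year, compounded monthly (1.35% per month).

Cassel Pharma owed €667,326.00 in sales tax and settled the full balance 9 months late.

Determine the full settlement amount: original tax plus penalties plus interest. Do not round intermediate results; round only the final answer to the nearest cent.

Failure-to-file penalty: 8% × €667,326.00 = €53,386.08
Failure-to-pay penalty: 9 × 2% × €667,326.00 = €120,118.68
Interest: €667,326.00 × ((1 + 0.0135)^9 − 1) = €667,326.00 × 0.1282719… = €85,599.1830…
Total = €667,326.00 + €173,504.7600 + €85,599.1830… = €926,429.94

€926,429.94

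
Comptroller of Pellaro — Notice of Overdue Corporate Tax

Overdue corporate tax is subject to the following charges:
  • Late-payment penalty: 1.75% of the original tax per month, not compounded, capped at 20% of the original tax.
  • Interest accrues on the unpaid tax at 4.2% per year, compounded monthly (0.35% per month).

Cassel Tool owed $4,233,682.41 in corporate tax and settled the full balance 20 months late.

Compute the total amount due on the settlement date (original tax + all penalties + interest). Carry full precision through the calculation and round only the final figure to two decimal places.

Penalty (uncapped): 20 × 1.75% × $4,233,682.41 = $1,481,788.84…; cap = 20% × $4,233,682.41 = $846,736.48… → penalty = $846,736.48…
Interest: $4,233,682.41 × ((1 + 0.0035)^20 − 1) = $4,233,682.41 × 0.0723771… = $306,421.7092…
Total = $4,233,682.41 + $846,736.4820 + $306,421.7092… = $5,386,840.60

$5,386,840.60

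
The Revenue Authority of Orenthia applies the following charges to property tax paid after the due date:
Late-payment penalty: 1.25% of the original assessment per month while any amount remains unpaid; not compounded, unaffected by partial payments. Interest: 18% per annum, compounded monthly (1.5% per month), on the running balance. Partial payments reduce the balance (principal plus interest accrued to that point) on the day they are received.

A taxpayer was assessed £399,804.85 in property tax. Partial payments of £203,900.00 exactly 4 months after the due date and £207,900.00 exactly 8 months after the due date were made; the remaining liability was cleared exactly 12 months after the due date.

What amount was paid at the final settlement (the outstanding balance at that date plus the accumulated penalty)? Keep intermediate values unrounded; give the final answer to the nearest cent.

£87,635.35

Balance at month 4: £399,804.8500 × (1 + 0.015)^4 = £424,338.2952…
After £203,900.00 payment: £424,338.2952… − £203,900.00 = £220,438.2952…
Balance at month 8: £220,438.2952… × (1 + 0.015)^4 = £233,965.1716…
After £207,900.00 payment: £233,965.1716… − £207,900.00 = £26,065.1716…
Balance at month 12: £26,065.1716… × (1 + 0.015)^4 = £27,664.6231…
Penalty: 12 × 1.25% × £399,804.85 = £59,970.73…
Final settlement = outstanding balance + penalty = £27,664.6231… + £59,970.73… = £87,635.35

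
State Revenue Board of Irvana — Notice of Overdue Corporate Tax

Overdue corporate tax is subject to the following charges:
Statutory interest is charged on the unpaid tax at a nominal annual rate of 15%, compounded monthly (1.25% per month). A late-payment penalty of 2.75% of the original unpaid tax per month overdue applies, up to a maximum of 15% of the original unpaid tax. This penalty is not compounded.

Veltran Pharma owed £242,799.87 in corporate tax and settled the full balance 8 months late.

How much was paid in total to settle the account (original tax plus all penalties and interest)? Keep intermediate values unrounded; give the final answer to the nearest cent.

£304,589.06

Penalty (uncapped): 8 × 2.75% × £242,799.87 = £53,415.97…; cap = 15% × £242,799.87 = £36,419.98… → penalty = £36,419.98…
Interest: £242,799.87 × ((1 + 0.0125)^8 − 1) = £242,799.87 × 0.1044861… = £25,369.2118…
Total = £242,799.87 + £36,419.9805 + £25,369.2118… = £304,589.06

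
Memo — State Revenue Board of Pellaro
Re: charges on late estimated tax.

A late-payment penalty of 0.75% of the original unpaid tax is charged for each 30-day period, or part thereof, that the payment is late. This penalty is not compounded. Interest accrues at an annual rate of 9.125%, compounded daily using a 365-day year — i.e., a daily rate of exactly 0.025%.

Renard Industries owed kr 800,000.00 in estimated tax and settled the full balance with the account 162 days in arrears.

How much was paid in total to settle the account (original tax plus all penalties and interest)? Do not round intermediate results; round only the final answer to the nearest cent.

kr 869,060.83

Penalty periods: ⌈162/30⌉ = 6; penalty = 6 × 0.75% × kr 800,000.00 = kr 36,000.00
Interest: kr 800,000.00 × ((1 + 0.00025)^162 − 1) = kr 800,000.00 × 0.04132604… = kr 33,060.8311…
Total = kr 800,000.00 + kr 36,000.0000 + kr 33,060.8311… = kr 869,060.83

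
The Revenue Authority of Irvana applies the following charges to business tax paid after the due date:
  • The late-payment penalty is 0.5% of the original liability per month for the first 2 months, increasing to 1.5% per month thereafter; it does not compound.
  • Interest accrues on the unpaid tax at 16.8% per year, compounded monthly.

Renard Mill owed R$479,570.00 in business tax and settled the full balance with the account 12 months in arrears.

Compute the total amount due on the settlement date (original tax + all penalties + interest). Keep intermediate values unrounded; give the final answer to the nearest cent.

R$643,371.51

Penalty, months 1–2: 2 × 0.5% × R$479,570.00 = R$4,795.70
Penalty, months 3–12: 10 × 1.5% × R$479,570.00 = R$71,935.50
Interest (16.8%/yr ÷ 12 = 1.4%/month): R$479,570.00 × ((1 + 0.014)^12 − 1) = R$87,070.3115…
Total = R$479,570.00 + R$76,731.2000 + R$87,070.3115… = R$643,371.51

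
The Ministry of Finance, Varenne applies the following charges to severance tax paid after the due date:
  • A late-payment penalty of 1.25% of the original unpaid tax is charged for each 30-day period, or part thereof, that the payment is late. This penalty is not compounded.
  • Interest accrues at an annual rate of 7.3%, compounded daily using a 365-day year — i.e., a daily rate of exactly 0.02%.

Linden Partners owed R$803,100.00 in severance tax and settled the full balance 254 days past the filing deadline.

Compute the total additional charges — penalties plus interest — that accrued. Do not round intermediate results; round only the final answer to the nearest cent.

R$132,195.97

Penalty periods: ⌈254/30⌉ = 9; penalty = 9 × 1.25% × R$803,100.00 = R$90,348.75
Interest: R$803,100.00 × ((1 + 0.0002)^254 − 1) = R$803,100.00 × 0.05210711… = R$41,847.2166…
Penalties + interest = R$90,348.7500 + R$41,847.2166… = R$132,195.97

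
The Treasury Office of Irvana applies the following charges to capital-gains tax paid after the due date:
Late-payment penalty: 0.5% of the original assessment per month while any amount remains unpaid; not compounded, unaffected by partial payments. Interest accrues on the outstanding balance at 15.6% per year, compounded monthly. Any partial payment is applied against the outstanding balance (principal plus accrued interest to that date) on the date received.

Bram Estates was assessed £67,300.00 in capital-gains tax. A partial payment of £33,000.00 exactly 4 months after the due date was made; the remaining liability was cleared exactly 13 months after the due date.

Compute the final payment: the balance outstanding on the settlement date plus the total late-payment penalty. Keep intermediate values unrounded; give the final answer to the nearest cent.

Monthly rate = 15.6% ÷ 12 = 1.3%
Balance at month 4: £67,300.0000 × (1 + 0.013)^4 = £70,868.4356…
After £33,000.00 payment: £70,868.4356… − £33,000.00 = £37,868.4356…
Balance at month 13: £37,868.4356… × (1 + 0.013)^9 = £42,536.5607…
Penalty: 13 × 0.5% × £67,300.00 = £4,374.50
Final settlement = outstanding balance + penalty = £42,536.5607… + £4,374.50 = £46,911.06

£46,911.06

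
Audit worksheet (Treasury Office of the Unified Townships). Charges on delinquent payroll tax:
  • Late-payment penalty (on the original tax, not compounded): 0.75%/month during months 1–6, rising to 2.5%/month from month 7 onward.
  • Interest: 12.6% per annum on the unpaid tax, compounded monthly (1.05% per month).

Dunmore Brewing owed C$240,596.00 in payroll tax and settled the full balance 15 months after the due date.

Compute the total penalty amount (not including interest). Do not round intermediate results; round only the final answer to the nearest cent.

Penalty, months 1–6: 6 × 0.75% × C$240,596.00 = C$10,826.82
Penalty, months 7–15: 9 × 2.5% × C$240,596.00 = C$54,134.10
Total penalty = C$10,826.82 + C$54,134.10 = C$64,960.92

C$64,960.92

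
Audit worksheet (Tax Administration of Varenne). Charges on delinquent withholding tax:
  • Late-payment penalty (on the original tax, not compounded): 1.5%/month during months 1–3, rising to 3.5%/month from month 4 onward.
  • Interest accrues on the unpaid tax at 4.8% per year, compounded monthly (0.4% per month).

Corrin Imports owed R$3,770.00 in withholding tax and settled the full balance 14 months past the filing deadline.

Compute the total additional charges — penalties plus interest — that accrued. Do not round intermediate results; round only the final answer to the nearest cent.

Penalty, months 1–3: 3 × 1.5% × R$3,770.00 = R$169.65
Penalty, months 4–14: 11 × 3.5% × R$3,770.00 = R$1,451.45
Interest: R$3,770.00 × ((1 + 0.004)^14 − 1) = R$3,770.00 × 0.0574796… = R$216.6979…
Penalties + interest = R$1,621.1000 + R$216.6979… = R$1,837.80

R$1,837.80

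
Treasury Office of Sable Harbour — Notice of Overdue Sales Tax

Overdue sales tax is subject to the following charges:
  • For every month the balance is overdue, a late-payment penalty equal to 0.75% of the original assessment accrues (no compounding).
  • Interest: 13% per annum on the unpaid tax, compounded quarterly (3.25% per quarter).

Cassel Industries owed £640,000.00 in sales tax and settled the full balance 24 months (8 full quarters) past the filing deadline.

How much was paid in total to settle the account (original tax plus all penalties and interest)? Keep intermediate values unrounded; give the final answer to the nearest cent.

£941,809.62

Late-payment penalty = 0.75% × £640,000.00 × 24 mo = £115,200.00
Interest: £640,000.00 × ((1 + 0.0325)^8 − 1) = £640,000.00 × 0.2915775… = £186,609.6226…
Total = £640,000.00 + £115,200.0000 + £186,609.6226… = £941,809.62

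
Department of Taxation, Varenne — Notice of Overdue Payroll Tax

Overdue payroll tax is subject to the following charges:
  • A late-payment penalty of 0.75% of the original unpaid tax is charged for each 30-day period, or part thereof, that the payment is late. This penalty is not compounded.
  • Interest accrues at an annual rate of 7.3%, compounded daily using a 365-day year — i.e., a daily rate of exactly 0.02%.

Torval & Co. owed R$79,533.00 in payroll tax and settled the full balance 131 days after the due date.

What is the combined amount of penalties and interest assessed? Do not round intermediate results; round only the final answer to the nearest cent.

R$5,093.58

Penalty periods: ⌈131/30⌉ = 5; penalty = 5 × 0.75% × R$79,533.00 = R$2,982.49…
Interest: R$79,533.00 × ((1 + 0.0002)^131 − 1) = R$79,533.00 × 0.02654355… = R$2,111.0880…
Penalties + interest = R$2,982.4875 + R$2,111.0880… = R$5,093.58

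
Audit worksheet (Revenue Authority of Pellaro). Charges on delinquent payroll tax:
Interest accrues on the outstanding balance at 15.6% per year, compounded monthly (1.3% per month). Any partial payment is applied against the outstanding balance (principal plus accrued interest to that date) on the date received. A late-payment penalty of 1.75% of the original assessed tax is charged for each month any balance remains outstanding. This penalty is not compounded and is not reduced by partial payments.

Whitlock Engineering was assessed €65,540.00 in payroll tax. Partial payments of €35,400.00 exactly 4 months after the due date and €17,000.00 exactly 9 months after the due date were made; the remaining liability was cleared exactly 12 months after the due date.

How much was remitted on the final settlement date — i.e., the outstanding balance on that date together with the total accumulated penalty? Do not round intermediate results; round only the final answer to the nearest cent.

€33,366.10

Balance at month 4: €65,540.0000 × (1 + 0.013)^4 = €69,015.1154…
After €35,400.00 payment: €69,015.1154… − €35,400.00 = €33,615.1154…
Balance at month 9: €33,615.1154… × (1 + 0.013)^5 = €35,857.6508…
After €17,000.00 payment: €35,857.6508… − €17,000.00 = €18,857.6508…
Balance at month 12: €18,857.6508… × (1 + 0.013)^3 = €19,602.7014…
Penalty: 12 × 1.75% × €65,540.00 = €13,763.40
Final settlement = outstanding balance + penalty = €19,602.7014… + €13,763.40 = €33,366.10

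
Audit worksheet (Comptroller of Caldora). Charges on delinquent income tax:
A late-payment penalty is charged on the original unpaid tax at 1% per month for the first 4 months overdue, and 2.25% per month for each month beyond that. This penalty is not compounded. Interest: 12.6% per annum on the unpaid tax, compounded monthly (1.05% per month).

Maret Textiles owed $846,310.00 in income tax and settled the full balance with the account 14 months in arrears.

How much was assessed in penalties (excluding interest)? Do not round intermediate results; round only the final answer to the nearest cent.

$224,272.15

Penalty, months 1–4: 4 × 1% × $846,310.00 = $33,852.40
Penalty, months 5–14: 10 × 2.25% × $846,310.00 = $190,419.75
Total penalty = $33,852.40 + $190,419.75 = $224,272.15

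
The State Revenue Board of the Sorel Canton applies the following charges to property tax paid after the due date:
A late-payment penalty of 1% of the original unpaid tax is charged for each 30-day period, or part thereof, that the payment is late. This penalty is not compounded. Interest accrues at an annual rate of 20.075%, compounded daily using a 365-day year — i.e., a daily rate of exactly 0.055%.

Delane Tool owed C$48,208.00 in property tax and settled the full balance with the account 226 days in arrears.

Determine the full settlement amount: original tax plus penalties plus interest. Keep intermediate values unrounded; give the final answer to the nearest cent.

C$58,443.37

Penalty periods: ⌈226/30⌉ = 8; penalty = 8 × 1% × C$48,208.00 = C$3,856.64
Interest: C$48,208.00 × ((1 + 0.00055)^226 − 1) = C$48,208.00 × 0.13231683… = C$6,378.7300…
Total = C$48,208.00 + C$3,856.6400 + C$6,378.7300… = C$58,443.37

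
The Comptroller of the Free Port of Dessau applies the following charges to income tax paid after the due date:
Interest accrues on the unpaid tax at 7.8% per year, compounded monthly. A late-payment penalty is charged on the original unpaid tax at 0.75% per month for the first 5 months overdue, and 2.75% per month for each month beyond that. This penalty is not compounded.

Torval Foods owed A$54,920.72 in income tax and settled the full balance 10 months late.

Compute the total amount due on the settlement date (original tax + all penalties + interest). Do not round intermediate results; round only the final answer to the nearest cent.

A$68,207.94

Penalty, months 1–5: 5 × 0.75% × A$54,920.72 = A$2,059.53…
Penalty, months 6–10: 5 × 2.75% × A$54,920.72 = A$7,551.60…
Interest (7.8%/yr ÷ 12 = 0.65%/month): A$54,920.72 × ((1 + 0.0065)^10 − 1) = A$3,676.0955…
Total = A$54,920.72 + A$9,611.1260 + A$3,676.0955… = A$68,207.94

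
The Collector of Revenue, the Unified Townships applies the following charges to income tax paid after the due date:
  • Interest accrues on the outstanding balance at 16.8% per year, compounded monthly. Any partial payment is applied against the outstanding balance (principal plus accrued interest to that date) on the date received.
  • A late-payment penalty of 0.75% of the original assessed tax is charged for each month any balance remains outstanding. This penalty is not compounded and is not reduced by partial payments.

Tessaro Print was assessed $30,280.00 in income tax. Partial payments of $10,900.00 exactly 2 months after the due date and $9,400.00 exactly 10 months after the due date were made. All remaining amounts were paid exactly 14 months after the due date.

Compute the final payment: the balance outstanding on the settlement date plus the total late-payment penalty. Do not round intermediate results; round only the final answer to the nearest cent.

Monthly rate = 16.8% ÷ 12 = 1.4%
Balance at month 2: $30,280.0000 × (1 + 0.014)^2 = $31,133.7749…
After $10,900.00 payment: $31,133.7749… − $10,900.00 = $20,233.7749…
Balance at month 10: $20,233.7749… × (1 + 0.014)^8 = $22,614.1649…
After $9,400.00 payment: $22,614.1649… − $9,400.00 = $13,214.1649…
Balance at month 14: $13,214.1649… × (1 + 0.014)^4 = $13,969.8435…
Penalty: 14 × 0.75% × $30,280.00 = $3,179.40
Final settlement = outstanding balance + penalty = $13,969.8435… + $3,179.40 = $17,149.24

$17,149.24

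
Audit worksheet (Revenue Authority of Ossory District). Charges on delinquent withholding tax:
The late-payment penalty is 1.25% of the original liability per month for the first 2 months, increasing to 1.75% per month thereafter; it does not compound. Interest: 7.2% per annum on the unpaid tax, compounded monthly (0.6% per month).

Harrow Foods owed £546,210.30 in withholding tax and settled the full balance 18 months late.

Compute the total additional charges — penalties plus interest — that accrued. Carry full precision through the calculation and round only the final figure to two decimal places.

Penalty, months 1–2: 2 × 1.25% × £546,210.30 = £13,655.26…
Penalty, months 3–18: 16 × 1.75% × £546,210.30 = £152,938.88…
Interest: £546,210.30 × ((1 + 0.006)^18 − 1) = £546,210.30 × 0.1136883… = £62,097.7146…
Penalties + interest = £166,594.1415 + £62,097.7146… = £228,691.86

£228,691.86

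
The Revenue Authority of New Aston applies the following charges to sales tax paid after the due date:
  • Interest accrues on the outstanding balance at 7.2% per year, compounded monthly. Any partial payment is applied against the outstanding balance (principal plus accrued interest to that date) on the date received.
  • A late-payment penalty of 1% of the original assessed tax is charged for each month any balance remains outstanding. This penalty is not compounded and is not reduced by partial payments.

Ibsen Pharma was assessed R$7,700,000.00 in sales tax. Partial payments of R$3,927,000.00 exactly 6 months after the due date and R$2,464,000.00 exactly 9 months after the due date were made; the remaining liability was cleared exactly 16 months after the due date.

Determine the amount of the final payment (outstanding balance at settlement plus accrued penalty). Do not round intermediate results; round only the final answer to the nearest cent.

Monthly rate = 7.2% ÷ 12 = 0.6%
Balance at month 6: R$7,700,000.0000 × (1 + 0.006)^6 = R$7,981,391.4140…
After R$3,927,000.00 payment: R$7,981,391.4140… − R$3,927,000.00 = R$4,054,391.4140…
Balance at month 9: R$4,054,391.4140… × (1 + 0.006)^3 = R$4,127,809.2095…
After R$2,464,000.00 payment: R$4,127,809.2095… − R$2,464,000.00 = R$1,663,809.2095…
Balance at month 16: R$1,663,809.2095… × (1 + 0.006)^7 = R$1,734,959.6902…
Penalty: 16 × 1% × R$7,700,000.00 = R$1,232,000.00
Final settlement = outstanding balance + penalty = R$1,734,959.6902… + R$1,232,000.00 = R$2,966,959.69

R$2,966,959.69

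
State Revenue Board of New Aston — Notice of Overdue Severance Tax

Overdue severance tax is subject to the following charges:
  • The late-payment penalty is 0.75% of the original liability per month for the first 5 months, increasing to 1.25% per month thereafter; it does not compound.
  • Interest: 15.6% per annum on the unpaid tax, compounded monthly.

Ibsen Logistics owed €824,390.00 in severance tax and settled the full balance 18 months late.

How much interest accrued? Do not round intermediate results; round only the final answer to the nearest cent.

€215,776.19

Interest (15.6%/yr ÷ 12 = 1.3%/month): €824,390.00 × ((1 + 0.013)^18 − 1) = €215,776.1861…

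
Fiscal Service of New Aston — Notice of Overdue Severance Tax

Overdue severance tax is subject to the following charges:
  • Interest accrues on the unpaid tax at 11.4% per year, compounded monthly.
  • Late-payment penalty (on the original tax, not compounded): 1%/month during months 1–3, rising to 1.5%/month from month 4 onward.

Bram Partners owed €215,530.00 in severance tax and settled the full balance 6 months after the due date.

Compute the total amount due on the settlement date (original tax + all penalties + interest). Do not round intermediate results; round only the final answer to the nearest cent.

€244,275.46

Penalty, months 1–3: 3 × 1% × €215,530.00 = €6,465.90
Penalty, months 4–6: 3 × 1.5% × €215,530.00 = €9,698.85
Interest (11.4%/yr ÷ 12 = 0.95%/month): €215,530.00 × ((1 + 0.0095)^6 − 1) = €12,580.7060…
Total = €215,530.00 + €16,164.7500 + €12,580.7060… = €244,275.46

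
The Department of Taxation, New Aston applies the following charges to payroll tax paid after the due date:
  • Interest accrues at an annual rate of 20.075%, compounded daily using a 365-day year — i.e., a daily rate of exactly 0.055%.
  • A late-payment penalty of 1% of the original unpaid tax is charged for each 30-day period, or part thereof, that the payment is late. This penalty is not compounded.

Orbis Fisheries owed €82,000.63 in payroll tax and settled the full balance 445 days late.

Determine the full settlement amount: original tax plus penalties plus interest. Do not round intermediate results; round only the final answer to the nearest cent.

€117,032.61

Penalty periods: ⌈445/30⌉ = 15; penalty = 15 × 1% × €82,000.63 = €12,300.09…
Interest: €82,000.63 × ((1 + 0.00055)^445 − 1) = €82,000.63 × 0.27721601… = €22,731.8876…
Total = €82,000.63 + €12,300.0945 + €22,731.8876… = €117,032.61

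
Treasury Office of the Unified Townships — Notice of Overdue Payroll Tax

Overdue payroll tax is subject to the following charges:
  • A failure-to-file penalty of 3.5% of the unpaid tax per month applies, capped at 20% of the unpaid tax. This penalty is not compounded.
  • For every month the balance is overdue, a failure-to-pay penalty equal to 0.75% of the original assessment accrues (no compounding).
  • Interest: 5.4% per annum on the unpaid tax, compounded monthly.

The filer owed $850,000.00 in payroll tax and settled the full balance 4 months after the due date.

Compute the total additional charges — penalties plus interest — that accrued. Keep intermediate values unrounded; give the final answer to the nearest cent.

Failure-to-file: 4 × 3.5% × $850,000.00 = $119,000.00 (under the 20% cap)
Failure-to-pay penalty: 4 × 0.75% × $850,000.00 = $25,500.00
Interest (5.4%/yr ÷ 12 = 0.45%/month): $850,000.00 × ((1 + 0.0045)^4 − 1) = $15,403.5852…
Penalties + interest = $144,500.0000 + $15,403.5852… = $159,903.59

$159,903.59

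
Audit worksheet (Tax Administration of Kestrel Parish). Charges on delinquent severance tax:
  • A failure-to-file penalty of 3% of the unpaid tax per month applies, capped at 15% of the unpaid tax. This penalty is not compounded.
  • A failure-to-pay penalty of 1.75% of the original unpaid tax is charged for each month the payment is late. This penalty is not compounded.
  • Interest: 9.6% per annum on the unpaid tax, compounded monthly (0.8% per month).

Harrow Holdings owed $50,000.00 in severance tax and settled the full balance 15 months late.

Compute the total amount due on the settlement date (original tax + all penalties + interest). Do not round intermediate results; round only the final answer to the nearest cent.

Failure-to-file: 15 × 3% × $50,000.00 = $22,500.00, capped at 15% × $50,000.00 = $7,500.00
Failure-to-pay penalty: 15 × 1.75% × $50,000.00 = $13,125.00
Interest: $50,000.00 × ((1 + 0.008)^15 − 1) = $50,000.00 × 0.1269587… = $6,347.9325…
Total = $50,000.00 + $20,625.0000 + $6,347.9325… = $76,972.93

$76,972.93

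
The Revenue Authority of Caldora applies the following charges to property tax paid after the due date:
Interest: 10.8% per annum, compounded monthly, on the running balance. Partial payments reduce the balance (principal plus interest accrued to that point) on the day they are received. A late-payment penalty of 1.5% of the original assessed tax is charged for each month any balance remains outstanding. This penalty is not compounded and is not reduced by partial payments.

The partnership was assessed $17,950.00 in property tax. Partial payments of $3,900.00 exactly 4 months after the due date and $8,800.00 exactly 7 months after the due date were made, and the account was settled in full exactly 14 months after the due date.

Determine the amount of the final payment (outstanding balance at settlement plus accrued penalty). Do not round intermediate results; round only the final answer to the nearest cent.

$10,483.24

Monthly rate = 10.8% ÷ 12 = 0.9%
Balance at month 4: $17,950.0000 × (1 + 0.009)^4 = $18,604.9762…
After $3,900.00 payment: $18,604.9762… − $3,900.00 = $14,704.9762…
Balance at month 7: $14,704.9762… × (1 + 0.009)^3 = $15,105.5945…
After $8,800.00 payment: $15,105.5945… − $8,800.00 = $6,305.5945…
Balance at month 14: $6,305.5945… × (1 + 0.009)^7 = $6,713.7352…
Penalty: 14 × 1.5% × $17,950.00 = $3,769.50
Final settlement = outstanding balance + penalty = $6,713.7352… + $3,769.50 = $10,483.24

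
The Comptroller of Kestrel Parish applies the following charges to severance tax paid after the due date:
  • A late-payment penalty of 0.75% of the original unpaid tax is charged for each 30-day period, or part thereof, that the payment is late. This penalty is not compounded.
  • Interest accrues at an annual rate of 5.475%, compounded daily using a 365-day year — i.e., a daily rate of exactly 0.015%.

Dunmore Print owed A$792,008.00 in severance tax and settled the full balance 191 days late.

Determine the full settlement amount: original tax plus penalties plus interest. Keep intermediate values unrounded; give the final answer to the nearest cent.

Penalty periods: ⌈191/30⌉ = 7; penalty = 7 × 0.75% × A$792,008.00 = A$41,580.42
Interest: A$792,008.00 × ((1 + 0.00015)^191 − 1) = A$792,008.00 × 0.02906215… = A$23,017.4537…
Total = A$792,008.00 + A$41,580.4200 + A$23,017.4537… = A$856,605.87

A$856,605.87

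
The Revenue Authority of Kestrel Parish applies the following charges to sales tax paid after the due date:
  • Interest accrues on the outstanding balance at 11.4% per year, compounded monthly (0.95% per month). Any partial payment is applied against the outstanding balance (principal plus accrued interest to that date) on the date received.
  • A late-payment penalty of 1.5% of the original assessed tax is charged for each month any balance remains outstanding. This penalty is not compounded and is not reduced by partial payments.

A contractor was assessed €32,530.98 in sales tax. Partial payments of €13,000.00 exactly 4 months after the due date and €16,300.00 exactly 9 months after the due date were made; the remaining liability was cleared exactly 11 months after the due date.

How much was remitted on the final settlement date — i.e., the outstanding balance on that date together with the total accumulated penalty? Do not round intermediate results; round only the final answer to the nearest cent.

€10,963.54

Balance at month 4: €32,530.9800 × (1 + 0.0095)^4 = €33,784.8846…
After €13,000.00 payment: €33,784.8846… − €13,000.00 = €20,784.8846…
Balance at month 9: €20,784.8846… × (1 + 0.0095)^5 = €21,791.1040…
After €16,300.00 payment: €21,791.1040… − €16,300.00 = €5,491.1040…
Balance at month 11: €5,491.1040… × (1 + 0.0095)^2 = €5,595.9306…
Penalty: 11 × 1.5% × €32,530.98 = €5,367.61…
Final settlement = outstanding balance + penalty = €5,595.9306… + €5,367.61… = €10,963.54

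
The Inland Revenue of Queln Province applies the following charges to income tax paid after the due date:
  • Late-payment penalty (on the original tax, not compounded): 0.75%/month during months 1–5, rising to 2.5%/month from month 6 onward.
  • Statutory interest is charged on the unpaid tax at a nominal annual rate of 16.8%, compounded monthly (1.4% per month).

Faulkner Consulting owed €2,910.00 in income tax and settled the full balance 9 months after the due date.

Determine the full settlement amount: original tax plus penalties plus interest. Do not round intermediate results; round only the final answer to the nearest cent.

€3,698.00

Penalty, months 1–5: 5 × 0.75% × €2,910.00 = €109.13…
Penalty, months 6–9: 4 × 2.5% × €2,910.00 = €291.00
Interest: €2,910.00 × ((1 + 0.014)^9 − 1) = €2,910.00 × 0.1332914… = €387.8780…
Total = €2,910.00 + €400.1250 + €387.8780… = €3,698.00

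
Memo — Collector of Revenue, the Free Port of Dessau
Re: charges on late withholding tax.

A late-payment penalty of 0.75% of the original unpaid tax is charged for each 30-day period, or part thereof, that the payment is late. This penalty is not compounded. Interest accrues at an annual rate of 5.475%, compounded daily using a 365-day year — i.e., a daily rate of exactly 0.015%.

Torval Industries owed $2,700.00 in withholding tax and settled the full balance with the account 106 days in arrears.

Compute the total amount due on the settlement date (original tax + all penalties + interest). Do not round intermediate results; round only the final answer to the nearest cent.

Penalty periods: ⌈106/30⌉ = 4; penalty = 4 × 0.75% × $2,700.00 = $81.00
Interest: $2,700.00 × ((1 + 0.00015)^106 − 1) = $2,700.00 × 0.01602587… = $43.2698…
Total = $2,700.00 + $81.0000 + $43.2698… = $2,824.27

$2,824.27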